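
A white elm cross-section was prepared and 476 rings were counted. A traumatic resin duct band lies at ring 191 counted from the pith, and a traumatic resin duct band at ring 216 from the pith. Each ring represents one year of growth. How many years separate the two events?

25 years

216 − 191 = 25 rings lie between the two events.
One ring per year makes the interval 25 years.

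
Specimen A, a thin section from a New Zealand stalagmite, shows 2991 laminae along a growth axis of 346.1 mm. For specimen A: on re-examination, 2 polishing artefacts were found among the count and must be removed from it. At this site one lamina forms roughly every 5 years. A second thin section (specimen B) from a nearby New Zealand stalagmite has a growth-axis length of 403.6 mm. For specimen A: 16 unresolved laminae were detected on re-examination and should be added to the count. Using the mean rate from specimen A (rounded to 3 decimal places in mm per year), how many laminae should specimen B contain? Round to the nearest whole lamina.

3510 laminae

Specimen A: after corrections the count is 2991 − 2 + 16 = 3005 laminae.
Specimen A: 3005 laminae at 5 years each span 3005 × 5 = 15025 years.
A: 346.1 mm over 15025 years gives 346.1 / 15025 ≈ 0.023 mm/yr.
For B, 403.6 / 0.023 = 17547.83 years; at 5 years per lamina that is 17547.83 / 5 ≈ 3510 laminae.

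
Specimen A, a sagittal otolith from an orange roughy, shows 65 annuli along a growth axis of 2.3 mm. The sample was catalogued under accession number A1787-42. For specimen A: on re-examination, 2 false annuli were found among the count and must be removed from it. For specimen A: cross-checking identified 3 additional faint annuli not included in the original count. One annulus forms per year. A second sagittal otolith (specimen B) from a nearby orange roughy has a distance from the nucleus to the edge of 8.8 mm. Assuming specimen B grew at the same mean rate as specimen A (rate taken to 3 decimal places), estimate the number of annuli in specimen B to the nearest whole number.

Specimen A: adjusted count: 65 − 2 + 3 = 66 annuli.
A: 2.3 mm over 66 years gives 2.3 / 66 ≈ 0.035 mm/yr.
B spans 8.8 / 0.035 = 251.43 years ≈ 251 annuli.

251 annuli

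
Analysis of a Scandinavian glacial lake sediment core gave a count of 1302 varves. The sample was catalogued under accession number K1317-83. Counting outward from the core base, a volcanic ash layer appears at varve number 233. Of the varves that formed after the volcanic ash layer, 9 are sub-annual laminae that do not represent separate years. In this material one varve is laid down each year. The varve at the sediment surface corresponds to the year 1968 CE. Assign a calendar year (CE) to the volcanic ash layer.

1302 − 233 = 1069 varves lie beyond the volcanic ash layer toward the sediment surface.
Removing the 9 false varves leaves 1069 − 9 = 1060 true varves beyond the volcanic ash layer.
The varve at the sediment surface is 1968 CE, so the volcanic ash layer dates to 1968 − 1060 = 908 CE.

908 CE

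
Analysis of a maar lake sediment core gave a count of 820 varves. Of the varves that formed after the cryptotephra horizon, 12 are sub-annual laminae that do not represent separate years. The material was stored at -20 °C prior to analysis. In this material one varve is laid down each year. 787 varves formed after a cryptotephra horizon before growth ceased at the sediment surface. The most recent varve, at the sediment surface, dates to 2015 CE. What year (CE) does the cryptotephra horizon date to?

787 varves post-date the cryptotephra horizon.
787 − 12 false = 775 true varves after the cryptotephra horizon.
Counting back 775 years from 2015 CE places the cryptotephra horizon in 2015 − 775 = 1240 CE.

1240 CE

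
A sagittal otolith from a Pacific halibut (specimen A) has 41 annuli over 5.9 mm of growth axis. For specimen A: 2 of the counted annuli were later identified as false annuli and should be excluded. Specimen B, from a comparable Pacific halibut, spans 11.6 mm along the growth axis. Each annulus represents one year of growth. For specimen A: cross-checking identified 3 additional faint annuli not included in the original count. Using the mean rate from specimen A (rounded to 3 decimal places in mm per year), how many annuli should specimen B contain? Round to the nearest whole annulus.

83 annuli

Specimen A: true annulus count = 41 − 2 + 3 = 42.
A: Extension rate ≈ 5.9 / 42 = 0.140 mm/year.
For B, 11.6 / 0.140 = 82.86 years ≈ 83 annuli.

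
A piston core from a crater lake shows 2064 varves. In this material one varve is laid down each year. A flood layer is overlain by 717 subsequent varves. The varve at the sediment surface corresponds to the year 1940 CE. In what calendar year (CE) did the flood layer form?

1223 CE

717 varves formed after the flood layer.
Counting back 717 years from 1940 CE places the flood layer in 1940 − 717 = 1223 CE.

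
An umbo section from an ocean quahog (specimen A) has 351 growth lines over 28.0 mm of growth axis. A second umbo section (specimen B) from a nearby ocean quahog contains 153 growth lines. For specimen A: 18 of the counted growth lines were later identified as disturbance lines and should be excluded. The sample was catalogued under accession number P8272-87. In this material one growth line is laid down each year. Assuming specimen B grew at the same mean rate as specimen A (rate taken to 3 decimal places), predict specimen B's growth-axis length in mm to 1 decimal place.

12.9 mm

Specimen A: after corrections the count is 351 − 18 = 333 growth lines.
A: Mean rate = 28.0 mm / 333 years ≈ 0.084 mm/year.
Length of B = 0.084 × 153 = 12.9 mm.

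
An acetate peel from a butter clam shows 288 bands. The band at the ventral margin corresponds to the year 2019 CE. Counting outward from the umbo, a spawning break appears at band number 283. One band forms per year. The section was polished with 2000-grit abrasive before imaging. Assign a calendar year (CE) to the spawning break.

2014 CE

Between band 283 and the ventral margin there are 288 − 283 = 5 bands.
2019 − 5 = 2014 CE.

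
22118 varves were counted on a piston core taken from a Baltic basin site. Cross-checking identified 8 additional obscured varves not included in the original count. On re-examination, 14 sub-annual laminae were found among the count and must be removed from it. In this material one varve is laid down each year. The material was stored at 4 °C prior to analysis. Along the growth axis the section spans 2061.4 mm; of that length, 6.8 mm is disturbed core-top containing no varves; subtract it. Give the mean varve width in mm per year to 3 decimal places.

Adjusted count: 22118 − 14 + 8 = 22112 varves.
Removing the 6.8 mm offcut leaves 2061.4 − 6.8 = 2054.6 mm.
Extension rate ≈ 2054.6 / 22112 = 0.093 mm per year.

0.093 mm per year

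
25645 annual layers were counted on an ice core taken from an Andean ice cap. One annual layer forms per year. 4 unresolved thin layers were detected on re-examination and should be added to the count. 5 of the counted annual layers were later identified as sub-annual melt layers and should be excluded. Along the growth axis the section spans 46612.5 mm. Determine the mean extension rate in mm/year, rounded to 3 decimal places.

1.818 mm/year

Correcting the raw count gives 25645 − 5 + 4 = 25644 true annual layers.
46612.5 mm over 25644 years gives 46612.5 / 25644 ≈ 1.818 mm/year.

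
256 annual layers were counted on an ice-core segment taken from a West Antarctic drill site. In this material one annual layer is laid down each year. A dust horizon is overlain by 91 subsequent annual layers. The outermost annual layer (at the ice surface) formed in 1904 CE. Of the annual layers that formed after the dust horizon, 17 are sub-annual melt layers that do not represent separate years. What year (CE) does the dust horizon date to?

1830 CE

There are 91 annual layers younger than the dust horizon.
Excluding 17 false annual layers: 91 − 17 = 74.
Counting back 74 years from 1904 CE places the dust horizon in 1904 − 74 = 1830 CE.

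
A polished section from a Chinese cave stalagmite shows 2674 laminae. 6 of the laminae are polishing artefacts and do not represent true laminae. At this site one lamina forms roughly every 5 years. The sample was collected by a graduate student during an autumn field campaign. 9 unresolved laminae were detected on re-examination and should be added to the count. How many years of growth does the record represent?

Adjusted count: 2674 − 6 + 9 = 2677 laminae.
2677 laminae at 5 years each span 2677 × 5 = 13385 years.

13385 years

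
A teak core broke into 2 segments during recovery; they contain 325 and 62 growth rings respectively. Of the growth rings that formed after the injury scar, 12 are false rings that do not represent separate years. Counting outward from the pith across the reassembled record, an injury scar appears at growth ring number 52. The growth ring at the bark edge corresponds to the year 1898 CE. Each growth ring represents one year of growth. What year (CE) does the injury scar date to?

1575 CE

Total growth rings = 325 + 62 = 387.
Between growth ring 52 and the bark edge there are 387 − 52 = 335 growth rings.
Removing the 12 false growth rings leaves 335 − 12 = 323 true growth rings beyond the injury scar.
The growth ring at the bark edge is 1898 CE, so the injury scar dates to 1898 − 323 = 1575 CE.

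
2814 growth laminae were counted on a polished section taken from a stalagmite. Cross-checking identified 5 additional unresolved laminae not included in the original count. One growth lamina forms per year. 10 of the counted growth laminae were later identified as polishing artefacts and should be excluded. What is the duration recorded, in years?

2809 years

True growth lamina count = 2814 − 10 + 5 = 2809.
At one growth lamina per year, that is 2809 years.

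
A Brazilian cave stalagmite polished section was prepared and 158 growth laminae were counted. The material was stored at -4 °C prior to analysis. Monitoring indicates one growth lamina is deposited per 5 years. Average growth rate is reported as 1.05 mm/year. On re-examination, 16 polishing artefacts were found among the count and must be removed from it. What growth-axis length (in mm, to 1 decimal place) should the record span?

745.5 mm

True growth lamina count = 158 − 16 = 142.
At 5 years per growth lamina, 142 × 5 = 710 years.
Length ≈ 1.05 × 710 = 745.5 mm.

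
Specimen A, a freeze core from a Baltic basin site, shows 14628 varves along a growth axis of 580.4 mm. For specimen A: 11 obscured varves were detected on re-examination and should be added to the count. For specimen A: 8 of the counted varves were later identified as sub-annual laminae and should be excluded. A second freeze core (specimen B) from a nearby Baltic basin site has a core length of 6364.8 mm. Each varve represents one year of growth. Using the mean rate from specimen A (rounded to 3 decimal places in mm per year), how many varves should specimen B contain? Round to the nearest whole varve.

159120 varves

Specimen A: adjusted count: 14628 − 8 + 11 = 14631 varves.
A: Mean rate = 580.4 mm / 14631 years ≈ 0.040 mm/year.
Specimen B: 6364.8 mm / 0.040 mm per year = 159120.00 years ≈ 159120 varves.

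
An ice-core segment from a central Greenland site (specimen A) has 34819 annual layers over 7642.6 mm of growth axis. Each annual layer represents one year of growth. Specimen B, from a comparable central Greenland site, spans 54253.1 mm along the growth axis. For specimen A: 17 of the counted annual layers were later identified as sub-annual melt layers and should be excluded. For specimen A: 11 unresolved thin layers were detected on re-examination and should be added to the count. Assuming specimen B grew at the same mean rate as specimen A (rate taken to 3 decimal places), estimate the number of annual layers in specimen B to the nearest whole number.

Specimen A: correcting the raw count gives 34819 − 17 + 11 = 34813 true annual layers.
A: 7642.6 mm over 34813 years gives 7642.6 / 34813 ≈ 0.220 mm/year.
Specimen B: 54253.1 mm / 0.220 mm per year = 246605.00 years ≈ 246605 annual layers.

246605 annual layers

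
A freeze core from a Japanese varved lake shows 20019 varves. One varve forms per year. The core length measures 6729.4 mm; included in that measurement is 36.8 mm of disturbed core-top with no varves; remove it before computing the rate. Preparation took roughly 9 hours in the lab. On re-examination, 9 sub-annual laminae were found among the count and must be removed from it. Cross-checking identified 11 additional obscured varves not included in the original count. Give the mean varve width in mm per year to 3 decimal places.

0.334 mm per year

Adjusted count: 20019 − 9 + 11 = 20021 varves.
Removing the 36.8 mm offcut leaves 6729.4 − 36.8 = 6692.6 mm.
Extension rate ≈ 6692.6 / 20021 = 0.334 mm per year.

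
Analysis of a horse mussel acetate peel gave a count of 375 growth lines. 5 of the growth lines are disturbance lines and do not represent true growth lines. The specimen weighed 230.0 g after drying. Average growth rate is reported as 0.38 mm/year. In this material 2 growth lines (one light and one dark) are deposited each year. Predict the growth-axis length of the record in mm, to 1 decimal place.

70.3 mm

After corrections the count is 375 − 5 = 370 growth lines.
With 2 growth lines per year, 370 / 2 = 185 years.
185 years at 0.38 mm/year gives 0.38 × 185 = 70.3 mm.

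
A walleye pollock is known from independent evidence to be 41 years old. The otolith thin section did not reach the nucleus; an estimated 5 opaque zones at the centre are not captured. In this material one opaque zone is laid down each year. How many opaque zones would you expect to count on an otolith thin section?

36 opaque zones

At one opaque zone per year, 41 years correspond to 41 opaque zones.
Less the 5 uncaptured opaque zones: 41 − 5 = 36.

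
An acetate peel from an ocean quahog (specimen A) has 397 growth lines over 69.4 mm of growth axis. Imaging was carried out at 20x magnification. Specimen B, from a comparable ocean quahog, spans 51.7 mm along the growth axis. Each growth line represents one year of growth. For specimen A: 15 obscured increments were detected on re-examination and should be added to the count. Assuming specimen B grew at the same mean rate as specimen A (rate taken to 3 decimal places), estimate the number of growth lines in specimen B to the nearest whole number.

308 growth lines

Specimen A: after corrections the count is 397 + 15 = 412 growth lines.
A: Mean rate = 69.4 mm / 412 years ≈ 0.168 mm per year.
B spans 51.7 / 0.168 = 307.74 years ≈ 308 growth lines.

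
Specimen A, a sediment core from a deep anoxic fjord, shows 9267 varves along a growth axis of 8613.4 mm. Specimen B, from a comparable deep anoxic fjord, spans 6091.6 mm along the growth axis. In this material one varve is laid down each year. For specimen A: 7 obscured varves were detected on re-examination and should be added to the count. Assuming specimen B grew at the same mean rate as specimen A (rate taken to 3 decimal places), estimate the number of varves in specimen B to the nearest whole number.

Specimen A: true varve count = 9267 + 7 = 9274.
A: Mean rate = 8613.4 mm / 9274 years ≈ 0.929 mm per year.
For B, 6091.6 / 0.929 = 6557.16 years ≈ 6557 varves.

6557 varves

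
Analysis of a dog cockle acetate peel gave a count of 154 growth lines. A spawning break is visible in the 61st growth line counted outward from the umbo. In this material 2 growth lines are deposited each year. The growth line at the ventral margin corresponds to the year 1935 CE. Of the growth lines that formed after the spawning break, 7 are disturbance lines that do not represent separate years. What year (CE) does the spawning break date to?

The spawning break sits at growth line 61 from the umbo, so 154 − 61 = 93 growth lines formed after it.
93 − 7 false = 86 true growth lines after the spawning break.
86 growth lines at 2 per year is 86 / 2 = 43 years.
Counting back 43 years from 1935 CE places the spawning break in 1935 − 43 = 1892 CE.

1892 CE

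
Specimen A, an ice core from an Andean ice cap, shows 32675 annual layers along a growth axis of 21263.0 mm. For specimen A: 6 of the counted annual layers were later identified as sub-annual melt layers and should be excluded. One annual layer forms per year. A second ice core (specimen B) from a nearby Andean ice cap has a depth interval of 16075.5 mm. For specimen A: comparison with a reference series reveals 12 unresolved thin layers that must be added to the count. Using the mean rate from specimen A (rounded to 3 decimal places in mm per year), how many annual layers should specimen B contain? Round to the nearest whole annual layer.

24694 annual layers

Specimen A: after corrections the count is 32675 − 6 + 12 = 32681 annual layers.
A: Extension rate ≈ 21263.0 / 32681 = 0.651 mm/year.
B spans 16075.5 / 0.651 = 24693.55 years ≈ 24694 annual layers.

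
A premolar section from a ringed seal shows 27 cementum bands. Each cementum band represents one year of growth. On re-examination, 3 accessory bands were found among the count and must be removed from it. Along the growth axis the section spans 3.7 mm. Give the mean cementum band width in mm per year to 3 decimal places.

0.154 mm per year

Adjusted count: 27 − 3 = 24 cementum bands.
3.7 mm over 24 years gives 3.7 / 24 ≈ 0.154 mm per year.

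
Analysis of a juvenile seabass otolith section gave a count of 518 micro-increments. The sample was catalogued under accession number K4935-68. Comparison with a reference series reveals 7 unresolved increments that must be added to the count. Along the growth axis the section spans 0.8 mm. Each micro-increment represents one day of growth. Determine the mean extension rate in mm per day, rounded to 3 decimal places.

0.002 mm per day

Correcting the raw count gives 518 + 7 = 525 true micro-increments.
0.8 mm over 525 days gives 0.8 / 525 ≈ 0.002 mm per day.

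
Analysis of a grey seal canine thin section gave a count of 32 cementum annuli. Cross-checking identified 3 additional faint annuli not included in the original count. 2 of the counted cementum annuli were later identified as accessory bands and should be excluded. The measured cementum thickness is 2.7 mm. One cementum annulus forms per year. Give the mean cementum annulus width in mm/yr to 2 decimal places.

True cementum annulus count = 32 − 2 + 3 = 33.
Mean rate = 2.7 mm / 33 years ≈ 0.08 mm/yr.

0.08 mm/yr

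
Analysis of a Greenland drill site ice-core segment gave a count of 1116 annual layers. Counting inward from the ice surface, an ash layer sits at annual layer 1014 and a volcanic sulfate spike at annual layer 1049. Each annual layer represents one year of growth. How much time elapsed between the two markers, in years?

35 years

1049 − 1014 = 35 annual layers lie between the two events.
One annual layer per year makes the interval 35 years.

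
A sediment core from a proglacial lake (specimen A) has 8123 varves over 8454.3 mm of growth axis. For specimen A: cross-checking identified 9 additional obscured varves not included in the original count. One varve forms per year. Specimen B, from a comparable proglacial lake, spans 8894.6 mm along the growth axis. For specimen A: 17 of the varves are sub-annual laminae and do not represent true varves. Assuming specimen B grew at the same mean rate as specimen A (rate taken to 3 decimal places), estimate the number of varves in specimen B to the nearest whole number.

8536 varves

Specimen A: correcting the raw count gives 8123 − 17 + 9 = 8115 true varves.
A: Extension rate ≈ 8454.3 / 8115 = 1.042 mm/year.
B spans 8894.6 / 1.042 = 8536.08 years ≈ 8536 varves.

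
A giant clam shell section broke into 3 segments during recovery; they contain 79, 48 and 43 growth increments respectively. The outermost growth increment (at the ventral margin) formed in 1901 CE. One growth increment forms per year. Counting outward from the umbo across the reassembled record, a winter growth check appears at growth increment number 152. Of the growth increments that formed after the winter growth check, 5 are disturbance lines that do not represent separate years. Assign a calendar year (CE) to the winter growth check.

Total growth increments = 79 + 48 + 43 = 170.
Between growth increment 152 and the ventral margin there are 170 − 152 = 18 growth increments.
18 − 5 false = 13 true growth increments after the winter growth check.
1901 − 13 = 1888 CE.

1888 CE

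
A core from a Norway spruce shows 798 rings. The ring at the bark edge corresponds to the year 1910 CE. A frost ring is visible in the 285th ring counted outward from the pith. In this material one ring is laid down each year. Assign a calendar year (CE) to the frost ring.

798 − 285 = 513 rings lie beyond the frost ring toward the bark edge.
1910 − 513 = 1397 CE.

1397 CE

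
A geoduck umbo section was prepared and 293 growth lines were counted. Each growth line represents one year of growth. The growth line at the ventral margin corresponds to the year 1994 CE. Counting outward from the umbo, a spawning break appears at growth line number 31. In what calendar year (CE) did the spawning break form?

1732 CE

The spawning break sits at growth line 31 from the umbo, so 293 − 31 = 262 growth lines formed after it.
1994 − 262 = 1732 CE.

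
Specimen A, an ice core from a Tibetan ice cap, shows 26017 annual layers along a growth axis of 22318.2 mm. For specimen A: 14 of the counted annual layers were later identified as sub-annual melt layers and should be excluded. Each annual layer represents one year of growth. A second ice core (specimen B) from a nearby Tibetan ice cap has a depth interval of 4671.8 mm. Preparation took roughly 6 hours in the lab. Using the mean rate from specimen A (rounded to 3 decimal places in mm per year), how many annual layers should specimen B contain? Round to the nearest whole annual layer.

5445 annual layers

Specimen A: true annual layer count = 26017 − 14 = 26003.
A: Extension rate ≈ 22318.2 / 26003 = 0.858 mm/year.
For B, 4671.8 / 0.858 = 5444.99 years ≈ 5445 annual layers.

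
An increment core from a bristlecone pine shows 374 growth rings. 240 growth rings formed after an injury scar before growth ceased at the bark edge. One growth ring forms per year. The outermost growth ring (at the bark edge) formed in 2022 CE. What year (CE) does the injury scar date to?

There are 240 growth rings younger than the injury scar.
Counting back 240 years from 2022 CE places the injury scar in 2022 − 240 = 1782 CE.

1782 CE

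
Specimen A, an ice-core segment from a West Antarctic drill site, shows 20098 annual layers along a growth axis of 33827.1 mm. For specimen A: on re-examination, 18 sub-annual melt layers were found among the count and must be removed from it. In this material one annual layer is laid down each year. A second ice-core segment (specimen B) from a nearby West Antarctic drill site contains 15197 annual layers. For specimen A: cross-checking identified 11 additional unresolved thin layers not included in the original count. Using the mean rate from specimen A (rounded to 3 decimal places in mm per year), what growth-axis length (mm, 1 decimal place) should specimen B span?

25591.7 mm

Specimen A: adjusted count: 20098 − 18 + 11 = 20091 annual layers.
A: Mean rate = 33827.1 mm / 20091 years ≈ 1.684 mm per year.
For B, 1.684 mm/year × 15197 years = 25591.7 mm.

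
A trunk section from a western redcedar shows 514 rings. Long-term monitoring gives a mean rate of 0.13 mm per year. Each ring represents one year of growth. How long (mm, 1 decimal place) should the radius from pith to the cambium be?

66.8 mm

514 years of growth are recorded.
514 years at 0.13 mm/year gives 0.13 × 514 = 66.8 mm.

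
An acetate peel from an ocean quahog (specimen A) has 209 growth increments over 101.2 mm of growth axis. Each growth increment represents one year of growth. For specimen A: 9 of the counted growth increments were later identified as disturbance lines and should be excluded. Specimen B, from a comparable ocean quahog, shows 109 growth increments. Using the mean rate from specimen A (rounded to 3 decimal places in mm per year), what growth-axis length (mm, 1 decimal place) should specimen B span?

55.2 mm

Specimen A: after corrections the count is 209 − 9 = 200 growth increments.
A: Extension rate ≈ 101.2 / 200 = 0.506 mm per year.
For B, 0.506 mm/year × 109 years = 55.2 mm.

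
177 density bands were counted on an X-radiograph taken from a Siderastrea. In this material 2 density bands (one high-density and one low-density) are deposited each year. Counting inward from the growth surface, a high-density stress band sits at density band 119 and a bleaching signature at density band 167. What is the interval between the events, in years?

24 yr

Separation: 167 − 119 = 48 density bands.
With 2 density bands per year, 48 / 2 = 24 years.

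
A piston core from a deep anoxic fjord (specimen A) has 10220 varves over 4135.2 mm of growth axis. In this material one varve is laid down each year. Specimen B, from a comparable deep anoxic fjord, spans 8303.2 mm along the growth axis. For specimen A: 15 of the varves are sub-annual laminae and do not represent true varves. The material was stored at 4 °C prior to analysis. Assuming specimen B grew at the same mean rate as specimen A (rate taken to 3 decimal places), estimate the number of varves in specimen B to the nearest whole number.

Specimen A: true varve count = 10220 − 15 = 10205.
A: Extension rate ≈ 4135.2 / 10205 = 0.405 mm/year.
Specimen B: 8303.2 mm / 0.405 mm per year = 20501.73 years ≈ 20502 varves.

20502 varves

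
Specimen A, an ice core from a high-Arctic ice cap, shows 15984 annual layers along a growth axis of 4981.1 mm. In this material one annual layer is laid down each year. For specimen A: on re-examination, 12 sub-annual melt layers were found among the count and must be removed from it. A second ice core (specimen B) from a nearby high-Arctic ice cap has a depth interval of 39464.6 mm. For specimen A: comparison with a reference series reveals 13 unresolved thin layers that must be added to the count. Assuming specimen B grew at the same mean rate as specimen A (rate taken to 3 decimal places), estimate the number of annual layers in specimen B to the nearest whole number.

Specimen A: after corrections the count is 15984 − 12 + 13 = 15985 annual layers.
A: Mean rate = 4981.1 mm / 15985 years ≈ 0.312 mm/year.
Specimen B: 39464.6 mm / 0.312 mm per year = 126489.10 years ≈ 126489 annual layers.

126489 annual layers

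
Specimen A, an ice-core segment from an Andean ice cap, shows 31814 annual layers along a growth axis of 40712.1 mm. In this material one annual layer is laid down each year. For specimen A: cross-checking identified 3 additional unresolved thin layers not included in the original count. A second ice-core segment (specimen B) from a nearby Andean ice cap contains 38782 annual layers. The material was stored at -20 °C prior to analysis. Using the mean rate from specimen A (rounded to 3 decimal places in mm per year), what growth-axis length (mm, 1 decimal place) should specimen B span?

Specimen A: correcting the raw count gives 31814 + 3 = 31817 true annual layers.
A: Extension rate ≈ 40712.1 / 31817 = 1.280 mm/year.
For B, 1.280 mm/year × 38782 years = 49641.0 mm.

49641.0 mm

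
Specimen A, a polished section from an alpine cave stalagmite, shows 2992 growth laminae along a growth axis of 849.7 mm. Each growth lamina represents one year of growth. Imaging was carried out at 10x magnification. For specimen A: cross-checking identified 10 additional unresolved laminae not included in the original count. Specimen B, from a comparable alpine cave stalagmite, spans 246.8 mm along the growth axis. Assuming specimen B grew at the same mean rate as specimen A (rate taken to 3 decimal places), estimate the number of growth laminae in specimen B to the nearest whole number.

872 growth laminae

Specimen A: true growth lamina count = 2992 + 10 = 3002.
A: Extension rate ≈ 849.7 / 3002 = 0.283 mm/year.
B spans 246.8 / 0.283 = 872.08 years ≈ 872 growth laminae.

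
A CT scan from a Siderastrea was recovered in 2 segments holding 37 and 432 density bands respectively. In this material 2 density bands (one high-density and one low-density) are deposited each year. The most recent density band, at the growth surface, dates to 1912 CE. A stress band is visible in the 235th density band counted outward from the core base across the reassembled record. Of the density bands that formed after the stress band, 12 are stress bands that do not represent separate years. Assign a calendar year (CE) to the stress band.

1801 CE

Total density bands = 37 + 432 = 469.
The stress band sits at density band 235 from the core base, so 469 − 235 = 234 density bands formed after it.
Excluding 12 false density bands: 234 − 12 = 222.
222 density bands at 2 per year is 222 / 2 = 111 years.
1912 − 111 = 1801 CE.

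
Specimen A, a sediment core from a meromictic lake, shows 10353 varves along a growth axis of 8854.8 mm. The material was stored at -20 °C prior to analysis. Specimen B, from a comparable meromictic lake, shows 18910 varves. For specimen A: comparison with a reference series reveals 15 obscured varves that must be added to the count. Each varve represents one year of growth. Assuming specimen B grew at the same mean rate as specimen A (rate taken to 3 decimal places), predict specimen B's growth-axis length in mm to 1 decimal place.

16149.1 mm

Specimen A: adjusted count: 10353 + 15 = 10368 varves.
A: Extension rate ≈ 8854.8 / 10368 = 0.854 mm per year.
B's length ≈ 0.854 × 18910 = 16149.1 mm.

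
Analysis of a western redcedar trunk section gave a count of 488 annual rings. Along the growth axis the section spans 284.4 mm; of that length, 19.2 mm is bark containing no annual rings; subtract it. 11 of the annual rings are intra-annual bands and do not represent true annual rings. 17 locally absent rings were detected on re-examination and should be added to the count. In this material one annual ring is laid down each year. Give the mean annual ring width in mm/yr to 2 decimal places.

Correcting the raw count gives 488 − 11 + 17 = 494 true annual rings.
Net length = 284.4 − 19.2 = 265.2 mm.
265.2 mm over 494 years gives 265.2 / 494 ≈ 0.54 mm/yr.

0.54 mm/yr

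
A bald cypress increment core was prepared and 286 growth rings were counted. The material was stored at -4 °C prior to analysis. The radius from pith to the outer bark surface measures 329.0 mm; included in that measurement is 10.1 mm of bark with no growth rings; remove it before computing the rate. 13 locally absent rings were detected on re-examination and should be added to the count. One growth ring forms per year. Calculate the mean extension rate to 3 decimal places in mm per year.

After corrections the count is 286 + 13 = 299 growth rings.
Net length = 329.0 − 10.1 = 318.9 mm.
Extension rate ≈ 318.9 / 299 = 1.067 mm per year.

1.067 mm per year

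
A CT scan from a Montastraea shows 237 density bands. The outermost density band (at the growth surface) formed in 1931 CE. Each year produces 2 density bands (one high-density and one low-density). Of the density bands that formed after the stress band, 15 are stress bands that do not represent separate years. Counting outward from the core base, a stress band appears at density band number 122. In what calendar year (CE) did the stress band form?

1881 CE

237 − 122 = 115 density bands lie beyond the stress band toward the growth surface.
Removing the 15 false density bands leaves 115 − 15 = 100 true density bands beyond the stress band.
With 2 density bands per year, 100 / 2 = 50 years.
1931 − 50 = 1881 CE.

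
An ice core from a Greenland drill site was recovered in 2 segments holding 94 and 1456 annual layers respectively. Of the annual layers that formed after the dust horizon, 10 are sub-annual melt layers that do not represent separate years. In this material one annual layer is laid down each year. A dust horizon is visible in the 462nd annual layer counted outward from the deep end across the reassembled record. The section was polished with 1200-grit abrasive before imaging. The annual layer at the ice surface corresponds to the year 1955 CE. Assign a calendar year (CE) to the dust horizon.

877 CE

Total annual layers = 94 + 1456 = 1550.
Between annual layer 462 and the ice surface there are 1550 − 462 = 1088 annual layers.
Removing the 10 false annual layers leaves 1088 − 10 = 1078 true annual layers beyond the dust horizon.
Counting back 1078 years from 1955 CE places the dust horizon in 1955 − 1078 = 877 CE.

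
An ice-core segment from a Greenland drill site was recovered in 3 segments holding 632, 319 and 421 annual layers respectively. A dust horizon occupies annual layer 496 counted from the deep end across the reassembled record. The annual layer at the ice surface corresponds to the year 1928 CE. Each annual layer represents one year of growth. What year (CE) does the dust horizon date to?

1052 CE

Total annual layers = 632 + 319 + 421 = 1372.
1372 − 496 = 876 annual layers lie beyond the dust horizon toward the ice surface.
Counting back 876 years from 1928 CE places the dust horizon in 1928 − 876 = 1052 CE.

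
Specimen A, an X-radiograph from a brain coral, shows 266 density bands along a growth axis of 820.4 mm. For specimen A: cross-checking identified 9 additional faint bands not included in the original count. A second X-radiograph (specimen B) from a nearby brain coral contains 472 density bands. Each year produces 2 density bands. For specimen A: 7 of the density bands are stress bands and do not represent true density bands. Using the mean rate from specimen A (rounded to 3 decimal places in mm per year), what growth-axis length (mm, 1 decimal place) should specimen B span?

Specimen A: true density band count = 266 − 7 + 9 = 268.
Specimen A: with 2 density bands per year, 268 / 2 = 134 years.
A: Extension rate ≈ 820.4 / 134 = 6.122 mm/year.
Specimen B: dividing by 2 density bands per year: 472 / 2 = 236 years. Length of B = 6.122 × 236 = 1444.8 mm.

1444.8 mm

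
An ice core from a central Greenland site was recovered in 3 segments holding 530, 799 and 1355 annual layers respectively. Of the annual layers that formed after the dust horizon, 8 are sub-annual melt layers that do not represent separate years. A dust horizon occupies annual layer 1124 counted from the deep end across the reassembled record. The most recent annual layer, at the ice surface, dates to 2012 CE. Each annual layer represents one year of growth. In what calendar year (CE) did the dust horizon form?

460 CE

Total annual layers = 530 + 799 + 1355 = 2684.
2684 − 1124 = 1560 annual layers lie beyond the dust horizon toward the ice surface.
Removing the 8 false annual layers leaves 1560 − 8 = 1552 true annual layers beyond the dust horizon.
The annual layer at the ice surface is 2012 CE, so the dust horizon dates to 2012 − 1552 = 460 CE.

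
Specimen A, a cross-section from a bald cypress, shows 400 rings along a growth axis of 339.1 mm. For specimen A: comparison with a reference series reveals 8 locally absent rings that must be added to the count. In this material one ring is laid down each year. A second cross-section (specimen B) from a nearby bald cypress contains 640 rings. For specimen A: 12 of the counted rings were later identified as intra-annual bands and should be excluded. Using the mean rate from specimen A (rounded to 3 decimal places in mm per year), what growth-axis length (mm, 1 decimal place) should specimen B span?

Specimen A: adjusted count: 400 − 12 + 8 = 396 rings.
A: Extension rate ≈ 339.1 / 396 = 0.856 mm per year.
For B, 0.856 mm/year × 640 years = 547.8 mm.

547.8 mm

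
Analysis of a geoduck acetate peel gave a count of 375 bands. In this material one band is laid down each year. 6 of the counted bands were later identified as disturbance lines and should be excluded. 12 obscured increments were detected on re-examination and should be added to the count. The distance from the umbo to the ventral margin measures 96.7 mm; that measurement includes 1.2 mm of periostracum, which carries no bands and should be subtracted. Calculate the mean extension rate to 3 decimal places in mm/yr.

0.251 mm/yr

True band count = 375 − 6 + 12 = 381.
The growth record spans 96.7 − 1.2 = 95.5 mm.
95.5 mm over 381 years gives 95.5 / 381 ≈ 0.251 mm/yr.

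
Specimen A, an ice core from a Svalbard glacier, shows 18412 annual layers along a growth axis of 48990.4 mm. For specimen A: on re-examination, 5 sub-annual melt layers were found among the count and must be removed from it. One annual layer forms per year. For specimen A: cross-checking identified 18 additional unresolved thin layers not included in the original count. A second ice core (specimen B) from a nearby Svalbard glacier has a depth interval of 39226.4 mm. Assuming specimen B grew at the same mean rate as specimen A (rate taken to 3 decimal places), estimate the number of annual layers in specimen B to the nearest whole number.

14752 annual layers

Specimen A: true annual layer count = 18412 − 5 + 18 = 18425.
A: Extension rate ≈ 48990.4 / 18425 = 2.659 mm/yr.
For B, 39226.4 / 2.659 = 14752.31 years ≈ 14752 annual layers.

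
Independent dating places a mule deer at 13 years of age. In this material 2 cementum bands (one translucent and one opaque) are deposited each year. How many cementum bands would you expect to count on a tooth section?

26 cementum bands

With 2 cementum bands per year, 13 years would produce 13 × 2 = 26 cementum bands.
So 26 cementum bands should be present.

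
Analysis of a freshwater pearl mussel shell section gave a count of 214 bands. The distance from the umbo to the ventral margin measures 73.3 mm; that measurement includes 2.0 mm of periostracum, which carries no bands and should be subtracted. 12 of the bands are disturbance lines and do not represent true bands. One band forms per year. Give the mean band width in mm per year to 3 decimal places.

0.353 mm per year

Adjusted count: 214 − 12 = 202 bands.
Net length = 73.3 − 2.0 = 71.3 mm.
Extension rate ≈ 71.3 / 202 = 0.353 mm per year.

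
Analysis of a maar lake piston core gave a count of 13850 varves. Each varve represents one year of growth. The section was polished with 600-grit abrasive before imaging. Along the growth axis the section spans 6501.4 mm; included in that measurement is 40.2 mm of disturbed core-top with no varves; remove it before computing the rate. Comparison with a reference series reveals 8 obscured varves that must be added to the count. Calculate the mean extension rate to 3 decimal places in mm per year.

After corrections the count is 13850 + 8 = 13858 varves.
Removing the 40.2 mm offcut leaves 6501.4 − 40.2 = 6461.2 mm.
Mean rate = 6461.2 mm / 13858 years ≈ 0.466 mm per year.

0.466 mm per year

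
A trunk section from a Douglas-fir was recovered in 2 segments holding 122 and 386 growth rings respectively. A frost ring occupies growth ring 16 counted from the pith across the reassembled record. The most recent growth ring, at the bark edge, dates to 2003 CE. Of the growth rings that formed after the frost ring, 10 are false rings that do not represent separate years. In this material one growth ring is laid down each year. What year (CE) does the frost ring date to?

Total growth rings = 122 + 386 = 508.
508 − 16 = 492 growth rings lie beyond the frost ring toward the bark edge.
Removing the 10 false growth rings leaves 492 − 10 = 482 true growth rings beyond the frost ring.
The growth ring at the bark edge is 2003 CE, so the frost ring dates to 2003 − 482 = 1521 CE.

1521 CE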